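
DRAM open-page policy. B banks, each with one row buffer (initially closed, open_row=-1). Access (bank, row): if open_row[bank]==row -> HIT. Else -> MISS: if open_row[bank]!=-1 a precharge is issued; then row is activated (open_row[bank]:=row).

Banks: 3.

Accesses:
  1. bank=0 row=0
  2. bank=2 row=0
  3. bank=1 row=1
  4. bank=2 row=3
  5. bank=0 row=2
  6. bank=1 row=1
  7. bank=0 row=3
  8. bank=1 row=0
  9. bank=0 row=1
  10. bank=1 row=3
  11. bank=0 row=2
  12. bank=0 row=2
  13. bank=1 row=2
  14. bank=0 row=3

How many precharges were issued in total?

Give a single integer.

Acc 1: bank0 row0 -> MISS (open row0); precharges=0
Acc 2: bank2 row0 -> MISS (open row0); precharges=0
Acc 3: bank1 row1 -> MISS (open row1); precharges=0
Acc 4: bank2 row3 -> MISS (open row3); precharges=1
Acc 5: bank0 row2 -> MISS (open row2); precharges=2
Acc 6: bank1 row1 -> HIT
Acc 7: bank0 row3 -> MISS (open row3); precharges=3
Acc 8: bank1 row0 -> MISS (open row0); precharges=4
Acc 9: bank0 row1 -> MISS (open row1); precharges=5
Acc 10: bank1 row3 -> MISS (open row3); precharges=6
Acc 11: bank0 row2 -> MISS (open row2); precharges=7
Acc 12: bank0 row2 -> HIT
Acc 13: bank1 row2 -> MISS (open row2); precharges=8
Acc 14: bank0 row3 -> MISS (open row3); precharges=9

Answer: 9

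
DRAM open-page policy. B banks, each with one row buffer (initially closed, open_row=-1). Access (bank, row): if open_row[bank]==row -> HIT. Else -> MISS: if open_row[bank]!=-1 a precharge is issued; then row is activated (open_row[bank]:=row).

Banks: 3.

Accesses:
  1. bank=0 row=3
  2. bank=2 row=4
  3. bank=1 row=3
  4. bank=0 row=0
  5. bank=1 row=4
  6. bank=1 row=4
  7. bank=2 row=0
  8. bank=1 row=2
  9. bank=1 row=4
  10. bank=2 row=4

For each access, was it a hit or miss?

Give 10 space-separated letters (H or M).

Acc 1: bank0 row3 -> MISS (open row3); precharges=0
Acc 2: bank2 row4 -> MISS (open row4); precharges=0
Acc 3: bank1 row3 -> MISS (open row3); precharges=0
Acc 4: bank0 row0 -> MISS (open row0); precharges=1
Acc 5: bank1 row4 -> MISS (open row4); precharges=2
Acc 6: bank1 row4 -> HIT
Acc 7: bank2 row0 -> MISS (open row0); precharges=3
Acc 8: bank1 row2 -> MISS (open row2); precharges=4
Acc 9: bank1 row4 -> MISS (open row4); precharges=5
Acc 10: bank2 row4 -> MISS (open row4); precharges=6

Answer: M M M M M H M M M M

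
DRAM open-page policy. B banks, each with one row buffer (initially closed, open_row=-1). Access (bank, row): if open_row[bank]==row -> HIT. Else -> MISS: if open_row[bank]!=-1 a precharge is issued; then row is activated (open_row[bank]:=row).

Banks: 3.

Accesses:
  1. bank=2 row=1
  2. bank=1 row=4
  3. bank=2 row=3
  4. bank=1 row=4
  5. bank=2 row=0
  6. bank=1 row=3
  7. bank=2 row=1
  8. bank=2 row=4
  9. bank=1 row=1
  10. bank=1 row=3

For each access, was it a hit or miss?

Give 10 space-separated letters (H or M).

Acc 1: bank2 row1 -> MISS (open row1); precharges=0
Acc 2: bank1 row4 -> MISS (open row4); precharges=0
Acc 3: bank2 row3 -> MISS (open row3); precharges=1
Acc 4: bank1 row4 -> HIT
Acc 5: bank2 row0 -> MISS (open row0); precharges=2
Acc 6: bank1 row3 -> MISS (open row3); precharges=3
Acc 7: bank2 row1 -> MISS (open row1); precharges=4
Acc 8: bank2 row4 -> MISS (open row4); precharges=5
Acc 9: bank1 row1 -> MISS (open row1); precharges=6
Acc 10: bank1 row3 -> MISS (open row3); precharges=7

Answer: M M M H M M M M M M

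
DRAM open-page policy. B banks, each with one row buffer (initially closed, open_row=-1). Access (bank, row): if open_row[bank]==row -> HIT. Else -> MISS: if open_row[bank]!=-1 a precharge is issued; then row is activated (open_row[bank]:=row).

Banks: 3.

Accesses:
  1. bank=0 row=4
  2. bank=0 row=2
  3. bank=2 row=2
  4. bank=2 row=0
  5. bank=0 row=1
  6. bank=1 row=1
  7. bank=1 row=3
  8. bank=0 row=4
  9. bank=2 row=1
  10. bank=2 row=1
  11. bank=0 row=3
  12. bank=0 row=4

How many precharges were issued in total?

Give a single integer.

Answer: 8

Derivation:
Acc 1: bank0 row4 -> MISS (open row4); precharges=0
Acc 2: bank0 row2 -> MISS (open row2); precharges=1
Acc 3: bank2 row2 -> MISS (open row2); precharges=1
Acc 4: bank2 row0 -> MISS (open row0); precharges=2
Acc 5: bank0 row1 -> MISS (open row1); precharges=3
Acc 6: bank1 row1 -> MISS (open row1); precharges=3
Acc 7: bank1 row3 -> MISS (open row3); precharges=4
Acc 8: bank0 row4 -> MISS (open row4); precharges=5
Acc 9: bank2 row1 -> MISS (open row1); precharges=6
Acc 10: bank2 row1 -> HIT
Acc 11: bank0 row3 -> MISS (open row3); precharges=7
Acc 12: bank0 row4 -> MISS (open row4); precharges=8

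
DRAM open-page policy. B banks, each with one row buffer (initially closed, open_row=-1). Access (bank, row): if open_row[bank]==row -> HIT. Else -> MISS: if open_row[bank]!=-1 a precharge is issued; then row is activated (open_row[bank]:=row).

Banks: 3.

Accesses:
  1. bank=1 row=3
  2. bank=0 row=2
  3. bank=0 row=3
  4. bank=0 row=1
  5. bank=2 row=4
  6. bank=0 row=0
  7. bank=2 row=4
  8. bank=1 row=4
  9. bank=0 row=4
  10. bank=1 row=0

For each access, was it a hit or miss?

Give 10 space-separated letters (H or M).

Acc 1: bank1 row3 -> MISS (open row3); precharges=0
Acc 2: bank0 row2 -> MISS (open row2); precharges=0
Acc 3: bank0 row3 -> MISS (open row3); precharges=1
Acc 4: bank0 row1 -> MISS (open row1); precharges=2
Acc 5: bank2 row4 -> MISS (open row4); precharges=2
Acc 6: bank0 row0 -> MISS (open row0); precharges=3
Acc 7: bank2 row4 -> HIT
Acc 8: bank1 row4 -> MISS (open row4); precharges=4
Acc 9: bank0 row4 -> MISS (open row4); precharges=5
Acc 10: bank1 row0 -> MISS (open row0); precharges=6

Answer: M M M M M M H M M M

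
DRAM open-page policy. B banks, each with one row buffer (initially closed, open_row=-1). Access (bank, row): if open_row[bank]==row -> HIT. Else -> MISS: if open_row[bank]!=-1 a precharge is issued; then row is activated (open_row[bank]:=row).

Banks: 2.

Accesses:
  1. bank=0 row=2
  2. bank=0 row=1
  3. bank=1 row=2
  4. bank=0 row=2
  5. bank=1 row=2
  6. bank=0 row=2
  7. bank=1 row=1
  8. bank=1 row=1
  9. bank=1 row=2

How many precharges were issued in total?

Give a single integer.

Answer: 4

Derivation:
Acc 1: bank0 row2 -> MISS (open row2); precharges=0
Acc 2: bank0 row1 -> MISS (open row1); precharges=1
Acc 3: bank1 row2 -> MISS (open row2); precharges=1
Acc 4: bank0 row2 -> MISS (open row2); precharges=2
Acc 5: bank1 row2 -> HIT
Acc 6: bank0 row2 -> HIT
Acc 7: bank1 row1 -> MISS (open row1); precharges=3
Acc 8: bank1 row1 -> HIT
Acc 9: bank1 row2 -> MISS (open row2); precharges=4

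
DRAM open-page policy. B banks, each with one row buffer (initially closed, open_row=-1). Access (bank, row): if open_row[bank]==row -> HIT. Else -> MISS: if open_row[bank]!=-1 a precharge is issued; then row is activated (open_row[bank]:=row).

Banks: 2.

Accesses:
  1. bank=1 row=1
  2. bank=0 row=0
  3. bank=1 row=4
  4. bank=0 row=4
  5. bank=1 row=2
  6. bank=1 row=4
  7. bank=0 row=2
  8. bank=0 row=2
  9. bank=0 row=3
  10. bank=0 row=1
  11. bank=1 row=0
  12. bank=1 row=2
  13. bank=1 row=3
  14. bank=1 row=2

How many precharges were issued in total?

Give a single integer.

Acc 1: bank1 row1 -> MISS (open row1); precharges=0
Acc 2: bank0 row0 -> MISS (open row0); precharges=0
Acc 3: bank1 row4 -> MISS (open row4); precharges=1
Acc 4: bank0 row4 -> MISS (open row4); precharges=2
Acc 5: bank1 row2 -> MISS (open row2); precharges=3
Acc 6: bank1 row4 -> MISS (open row4); precharges=4
Acc 7: bank0 row2 -> MISS (open row2); precharges=5
Acc 8: bank0 row2 -> HIT
Acc 9: bank0 row3 -> MISS (open row3); precharges=6
Acc 10: bank0 row1 -> MISS (open row1); precharges=7
Acc 11: bank1 row0 -> MISS (open row0); precharges=8
Acc 12: bank1 row2 -> MISS (open row2); precharges=9
Acc 13: bank1 row3 -> MISS (open row3); precharges=10
Acc 14: bank1 row2 -> MISS (open row2); precharges=11

Answer: 11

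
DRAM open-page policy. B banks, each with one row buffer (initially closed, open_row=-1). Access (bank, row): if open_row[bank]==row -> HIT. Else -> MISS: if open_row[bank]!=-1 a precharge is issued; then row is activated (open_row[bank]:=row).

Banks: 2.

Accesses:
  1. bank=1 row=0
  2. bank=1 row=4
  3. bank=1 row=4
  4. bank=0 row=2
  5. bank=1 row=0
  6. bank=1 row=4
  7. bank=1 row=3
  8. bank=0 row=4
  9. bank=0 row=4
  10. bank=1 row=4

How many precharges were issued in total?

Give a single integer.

Answer: 6

Derivation:
Acc 1: bank1 row0 -> MISS (open row0); precharges=0
Acc 2: bank1 row4 -> MISS (open row4); precharges=1
Acc 3: bank1 row4 -> HIT
Acc 4: bank0 row2 -> MISS (open row2); precharges=1
Acc 5: bank1 row0 -> MISS (open row0); precharges=2
Acc 6: bank1 row4 -> MISS (open row4); precharges=3
Acc 7: bank1 row3 -> MISS (open row3); precharges=4
Acc 8: bank0 row4 -> MISS (open row4); precharges=5
Acc 9: bank0 row4 -> HIT
Acc 10: bank1 row4 -> MISS (open row4); precharges=6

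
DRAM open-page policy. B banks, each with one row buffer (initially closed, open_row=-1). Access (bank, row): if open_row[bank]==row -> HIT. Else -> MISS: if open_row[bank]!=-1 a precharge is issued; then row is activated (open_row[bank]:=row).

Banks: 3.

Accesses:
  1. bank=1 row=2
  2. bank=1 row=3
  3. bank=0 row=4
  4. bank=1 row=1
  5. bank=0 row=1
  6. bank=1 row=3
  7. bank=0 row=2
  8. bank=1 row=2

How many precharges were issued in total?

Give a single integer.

Acc 1: bank1 row2 -> MISS (open row2); precharges=0
Acc 2: bank1 row3 -> MISS (open row3); precharges=1
Acc 3: bank0 row4 -> MISS (open row4); precharges=1
Acc 4: bank1 row1 -> MISS (open row1); precharges=2
Acc 5: bank0 row1 -> MISS (open row1); precharges=3
Acc 6: bank1 row3 -> MISS (open row3); precharges=4
Acc 7: bank0 row2 -> MISS (open row2); precharges=5
Acc 8: bank1 row2 -> MISS (open row2); precharges=6

Answer: 6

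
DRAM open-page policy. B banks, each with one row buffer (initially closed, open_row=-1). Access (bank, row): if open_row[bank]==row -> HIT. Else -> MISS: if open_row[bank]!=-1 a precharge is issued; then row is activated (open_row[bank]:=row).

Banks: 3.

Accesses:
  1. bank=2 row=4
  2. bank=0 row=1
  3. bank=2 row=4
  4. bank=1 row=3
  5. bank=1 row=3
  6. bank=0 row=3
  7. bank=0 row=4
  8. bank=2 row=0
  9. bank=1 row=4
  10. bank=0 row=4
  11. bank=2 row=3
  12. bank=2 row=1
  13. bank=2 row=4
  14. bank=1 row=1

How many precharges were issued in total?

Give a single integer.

Answer: 8

Derivation:
Acc 1: bank2 row4 -> MISS (open row4); precharges=0
Acc 2: bank0 row1 -> MISS (open row1); precharges=0
Acc 3: bank2 row4 -> HIT
Acc 4: bank1 row3 -> MISS (open row3); precharges=0
Acc 5: bank1 row3 -> HIT
Acc 6: bank0 row3 -> MISS (open row3); precharges=1
Acc 7: bank0 row4 -> MISS (open row4); precharges=2
Acc 8: bank2 row0 -> MISS (open row0); precharges=3
Acc 9: bank1 row4 -> MISS (open row4); precharges=4
Acc 10: bank0 row4 -> HIT
Acc 11: bank2 row3 -> MISS (open row3); precharges=5
Acc 12: bank2 row1 -> MISS (open row1); precharges=6
Acc 13: bank2 row4 -> MISS (open row4); precharges=7
Acc 14: bank1 row1 -> MISS (open row1); precharges=8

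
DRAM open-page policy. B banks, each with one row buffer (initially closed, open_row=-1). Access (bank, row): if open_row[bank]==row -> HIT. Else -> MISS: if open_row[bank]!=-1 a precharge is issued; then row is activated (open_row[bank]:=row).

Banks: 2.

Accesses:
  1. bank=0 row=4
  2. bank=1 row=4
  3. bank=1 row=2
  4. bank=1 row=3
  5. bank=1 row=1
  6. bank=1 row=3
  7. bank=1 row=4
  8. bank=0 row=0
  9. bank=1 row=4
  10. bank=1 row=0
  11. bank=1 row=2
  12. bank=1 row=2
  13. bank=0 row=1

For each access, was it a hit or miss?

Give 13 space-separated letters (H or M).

Acc 1: bank0 row4 -> MISS (open row4); precharges=0
Acc 2: bank1 row4 -> MISS (open row4); precharges=0
Acc 3: bank1 row2 -> MISS (open row2); precharges=1
Acc 4: bank1 row3 -> MISS (open row3); precharges=2
Acc 5: bank1 row1 -> MISS (open row1); precharges=3
Acc 6: bank1 row3 -> MISS (open row3); precharges=4
Acc 7: bank1 row4 -> MISS (open row4); precharges=5
Acc 8: bank0 row0 -> MISS (open row0); precharges=6
Acc 9: bank1 row4 -> HIT
Acc 10: bank1 row0 -> MISS (open row0); precharges=7
Acc 11: bank1 row2 -> MISS (open row2); precharges=8
Acc 12: bank1 row2 -> HIT
Acc 13: bank0 row1 -> MISS (open row1); precharges=9

Answer: M M M M M M M M H M M H M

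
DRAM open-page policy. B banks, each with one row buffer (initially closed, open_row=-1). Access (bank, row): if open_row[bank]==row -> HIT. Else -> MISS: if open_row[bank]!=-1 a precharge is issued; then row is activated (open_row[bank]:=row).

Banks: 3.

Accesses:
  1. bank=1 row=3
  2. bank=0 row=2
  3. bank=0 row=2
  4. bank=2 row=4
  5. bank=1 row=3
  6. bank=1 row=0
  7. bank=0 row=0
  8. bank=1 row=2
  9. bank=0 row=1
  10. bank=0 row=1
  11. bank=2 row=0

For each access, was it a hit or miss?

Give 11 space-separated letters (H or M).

Acc 1: bank1 row3 -> MISS (open row3); precharges=0
Acc 2: bank0 row2 -> MISS (open row2); precharges=0
Acc 3: bank0 row2 -> HIT
Acc 4: bank2 row4 -> MISS (open row4); precharges=0
Acc 5: bank1 row3 -> HIT
Acc 6: bank1 row0 -> MISS (open row0); precharges=1
Acc 7: bank0 row0 -> MISS (open row0); precharges=2
Acc 8: bank1 row2 -> MISS (open row2); precharges=3
Acc 9: bank0 row1 -> MISS (open row1); precharges=4
Acc 10: bank0 row1 -> HIT
Acc 11: bank2 row0 -> MISS (open row0); precharges=5

Answer: M M H M H M M M M H M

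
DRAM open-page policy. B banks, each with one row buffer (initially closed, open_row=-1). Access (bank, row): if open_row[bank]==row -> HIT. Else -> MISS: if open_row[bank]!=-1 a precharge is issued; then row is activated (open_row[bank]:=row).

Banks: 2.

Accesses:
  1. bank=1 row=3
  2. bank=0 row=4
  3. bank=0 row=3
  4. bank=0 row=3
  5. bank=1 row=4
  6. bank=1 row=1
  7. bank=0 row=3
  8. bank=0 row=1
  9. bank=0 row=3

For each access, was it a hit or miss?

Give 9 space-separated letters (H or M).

Answer: M M M H M M H M M

Derivation:
Acc 1: bank1 row3 -> MISS (open row3); precharges=0
Acc 2: bank0 row4 -> MISS (open row4); precharges=0
Acc 3: bank0 row3 -> MISS (open row3); precharges=1
Acc 4: bank0 row3 -> HIT
Acc 5: bank1 row4 -> MISS (open row4); precharges=2
Acc 6: bank1 row1 -> MISS (open row1); precharges=3
Acc 7: bank0 row3 -> HIT
Acc 8: bank0 row1 -> MISS (open row1); precharges=4
Acc 9: bank0 row3 -> MISS (open row3); precharges=5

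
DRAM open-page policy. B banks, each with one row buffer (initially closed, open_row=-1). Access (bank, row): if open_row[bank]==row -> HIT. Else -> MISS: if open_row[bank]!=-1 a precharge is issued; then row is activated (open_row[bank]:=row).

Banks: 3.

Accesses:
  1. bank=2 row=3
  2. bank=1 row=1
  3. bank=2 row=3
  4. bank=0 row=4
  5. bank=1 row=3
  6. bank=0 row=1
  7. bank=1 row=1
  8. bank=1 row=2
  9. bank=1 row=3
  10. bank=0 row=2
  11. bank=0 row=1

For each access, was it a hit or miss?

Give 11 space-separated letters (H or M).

Acc 1: bank2 row3 -> MISS (open row3); precharges=0
Acc 2: bank1 row1 -> MISS (open row1); precharges=0
Acc 3: bank2 row3 -> HIT
Acc 4: bank0 row4 -> MISS (open row4); precharges=0
Acc 5: bank1 row3 -> MISS (open row3); precharges=1
Acc 6: bank0 row1 -> MISS (open row1); precharges=2
Acc 7: bank1 row1 -> MISS (open row1); precharges=3
Acc 8: bank1 row2 -> MISS (open row2); precharges=4
Acc 9: bank1 row3 -> MISS (open row3); precharges=5
Acc 10: bank0 row2 -> MISS (open row2); precharges=6
Acc 11: bank0 row1 -> MISS (open row1); precharges=7

Answer: M M H M M M M M M M M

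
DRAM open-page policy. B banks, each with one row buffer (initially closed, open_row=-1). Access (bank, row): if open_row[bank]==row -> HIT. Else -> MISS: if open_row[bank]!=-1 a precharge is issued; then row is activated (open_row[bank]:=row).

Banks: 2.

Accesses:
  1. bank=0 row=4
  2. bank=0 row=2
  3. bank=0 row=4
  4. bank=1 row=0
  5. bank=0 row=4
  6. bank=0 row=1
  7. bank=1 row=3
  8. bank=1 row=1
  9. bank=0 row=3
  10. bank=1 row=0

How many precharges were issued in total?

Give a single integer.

Acc 1: bank0 row4 -> MISS (open row4); precharges=0
Acc 2: bank0 row2 -> MISS (open row2); precharges=1
Acc 3: bank0 row4 -> MISS (open row4); precharges=2
Acc 4: bank1 row0 -> MISS (open row0); precharges=2
Acc 5: bank0 row4 -> HIT
Acc 6: bank0 row1 -> MISS (open row1); precharges=3
Acc 7: bank1 row3 -> MISS (open row3); precharges=4
Acc 8: bank1 row1 -> MISS (open row1); precharges=5
Acc 9: bank0 row3 -> MISS (open row3); precharges=6
Acc 10: bank1 row0 -> MISS (open row0); precharges=7

Answer: 7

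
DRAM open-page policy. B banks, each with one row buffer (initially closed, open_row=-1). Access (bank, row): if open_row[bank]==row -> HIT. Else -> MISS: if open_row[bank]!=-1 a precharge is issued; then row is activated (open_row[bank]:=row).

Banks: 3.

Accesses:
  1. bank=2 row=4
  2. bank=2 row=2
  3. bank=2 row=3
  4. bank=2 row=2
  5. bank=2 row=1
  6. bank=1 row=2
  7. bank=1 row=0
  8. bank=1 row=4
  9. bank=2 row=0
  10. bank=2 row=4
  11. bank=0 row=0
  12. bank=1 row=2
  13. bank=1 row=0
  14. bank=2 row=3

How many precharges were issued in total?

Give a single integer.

Answer: 11

Derivation:
Acc 1: bank2 row4 -> MISS (open row4); precharges=0
Acc 2: bank2 row2 -> MISS (open row2); precharges=1
Acc 3: bank2 row3 -> MISS (open row3); precharges=2
Acc 4: bank2 row2 -> MISS (open row2); precharges=3
Acc 5: bank2 row1 -> MISS (open row1); precharges=4
Acc 6: bank1 row2 -> MISS (open row2); precharges=4
Acc 7: bank1 row0 -> MISS (open row0); precharges=5
Acc 8: bank1 row4 -> MISS (open row4); precharges=6
Acc 9: bank2 row0 -> MISS (open row0); precharges=7
Acc 10: bank2 row4 -> MISS (open row4); precharges=8
Acc 11: bank0 row0 -> MISS (open row0); precharges=8
Acc 12: bank1 row2 -> MISS (open row2); precharges=9
Acc 13: bank1 row0 -> MISS (open row0); precharges=10
Acc 14: bank2 row3 -> MISS (open row3); precharges=11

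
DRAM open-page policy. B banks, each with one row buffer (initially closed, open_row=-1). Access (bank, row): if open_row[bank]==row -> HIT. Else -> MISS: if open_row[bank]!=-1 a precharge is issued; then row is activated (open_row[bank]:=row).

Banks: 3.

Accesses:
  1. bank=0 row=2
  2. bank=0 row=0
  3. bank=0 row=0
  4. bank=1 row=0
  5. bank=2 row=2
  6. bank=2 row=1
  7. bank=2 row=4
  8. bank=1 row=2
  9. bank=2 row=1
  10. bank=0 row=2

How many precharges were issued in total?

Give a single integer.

Answer: 6

Derivation:
Acc 1: bank0 row2 -> MISS (open row2); precharges=0
Acc 2: bank0 row0 -> MISS (open row0); precharges=1
Acc 3: bank0 row0 -> HIT
Acc 4: bank1 row0 -> MISS (open row0); precharges=1
Acc 5: bank2 row2 -> MISS (open row2); precharges=1
Acc 6: bank2 row1 -> MISS (open row1); precharges=2
Acc 7: bank2 row4 -> MISS (open row4); precharges=3
Acc 8: bank1 row2 -> MISS (open row2); precharges=4
Acc 9: bank2 row1 -> MISS (open row1); precharges=5
Acc 10: bank0 row2 -> MISS (open row2); precharges=6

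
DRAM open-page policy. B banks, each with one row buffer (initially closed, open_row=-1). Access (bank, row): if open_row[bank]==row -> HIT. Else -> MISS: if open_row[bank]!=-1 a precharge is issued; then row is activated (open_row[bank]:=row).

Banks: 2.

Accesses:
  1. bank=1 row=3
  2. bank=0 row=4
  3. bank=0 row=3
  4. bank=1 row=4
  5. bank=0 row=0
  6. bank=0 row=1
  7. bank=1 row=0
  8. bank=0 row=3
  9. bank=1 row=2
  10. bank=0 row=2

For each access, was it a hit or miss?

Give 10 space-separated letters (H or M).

Acc 1: bank1 row3 -> MISS (open row3); precharges=0
Acc 2: bank0 row4 -> MISS (open row4); precharges=0
Acc 3: bank0 row3 -> MISS (open row3); precharges=1
Acc 4: bank1 row4 -> MISS (open row4); precharges=2
Acc 5: bank0 row0 -> MISS (open row0); precharges=3
Acc 6: bank0 row1 -> MISS (open row1); precharges=4
Acc 7: bank1 row0 -> MISS (open row0); precharges=5
Acc 8: bank0 row3 -> MISS (open row3); precharges=6
Acc 9: bank1 row2 -> MISS (open row2); precharges=7
Acc 10: bank0 row2 -> MISS (open row2); precharges=8

Answer: M M M M M M M M M M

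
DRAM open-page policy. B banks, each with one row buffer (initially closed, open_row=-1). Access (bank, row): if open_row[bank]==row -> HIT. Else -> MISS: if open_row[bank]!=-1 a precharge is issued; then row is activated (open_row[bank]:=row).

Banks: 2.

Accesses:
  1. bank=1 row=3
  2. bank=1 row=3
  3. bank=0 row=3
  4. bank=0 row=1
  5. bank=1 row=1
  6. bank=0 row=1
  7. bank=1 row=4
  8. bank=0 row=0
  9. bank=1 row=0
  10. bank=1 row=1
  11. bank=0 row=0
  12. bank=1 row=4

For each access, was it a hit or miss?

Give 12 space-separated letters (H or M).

Answer: M H M M M H M M M M H M

Derivation:
Acc 1: bank1 row3 -> MISS (open row3); precharges=0
Acc 2: bank1 row3 -> HIT
Acc 3: bank0 row3 -> MISS (open row3); precharges=0
Acc 4: bank0 row1 -> MISS (open row1); precharges=1
Acc 5: bank1 row1 -> MISS (open row1); precharges=2
Acc 6: bank0 row1 -> HIT
Acc 7: bank1 row4 -> MISS (open row4); precharges=3
Acc 8: bank0 row0 -> MISS (open row0); precharges=4
Acc 9: bank1 row0 -> MISS (open row0); precharges=5
Acc 10: bank1 row1 -> MISS (open row1); precharges=6
Acc 11: bank0 row0 -> HIT
Acc 12: bank1 row4 -> MISS (open row4); precharges=7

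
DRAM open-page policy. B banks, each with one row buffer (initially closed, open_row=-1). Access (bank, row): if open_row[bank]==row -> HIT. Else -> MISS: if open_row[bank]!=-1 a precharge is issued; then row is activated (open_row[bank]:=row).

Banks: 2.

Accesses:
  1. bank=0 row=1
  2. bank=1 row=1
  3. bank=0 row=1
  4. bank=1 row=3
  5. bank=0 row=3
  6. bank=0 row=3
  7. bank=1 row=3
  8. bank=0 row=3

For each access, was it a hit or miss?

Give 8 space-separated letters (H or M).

Acc 1: bank0 row1 -> MISS (open row1); precharges=0
Acc 2: bank1 row1 -> MISS (open row1); precharges=0
Acc 3: bank0 row1 -> HIT
Acc 4: bank1 row3 -> MISS (open row3); precharges=1
Acc 5: bank0 row3 -> MISS (open row3); precharges=2
Acc 6: bank0 row3 -> HIT
Acc 7: bank1 row3 -> HIT
Acc 8: bank0 row3 -> HIT

Answer: M M H M M H H H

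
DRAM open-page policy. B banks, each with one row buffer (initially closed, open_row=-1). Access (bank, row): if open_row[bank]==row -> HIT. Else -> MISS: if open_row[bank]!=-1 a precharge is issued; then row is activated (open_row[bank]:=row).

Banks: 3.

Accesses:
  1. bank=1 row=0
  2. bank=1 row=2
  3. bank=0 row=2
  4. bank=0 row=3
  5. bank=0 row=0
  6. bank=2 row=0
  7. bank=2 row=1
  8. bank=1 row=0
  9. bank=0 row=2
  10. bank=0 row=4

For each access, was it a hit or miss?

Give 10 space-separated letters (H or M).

Acc 1: bank1 row0 -> MISS (open row0); precharges=0
Acc 2: bank1 row2 -> MISS (open row2); precharges=1
Acc 3: bank0 row2 -> MISS (open row2); precharges=1
Acc 4: bank0 row3 -> MISS (open row3); precharges=2
Acc 5: bank0 row0 -> MISS (open row0); precharges=3
Acc 6: bank2 row0 -> MISS (open row0); precharges=3
Acc 7: bank2 row1 -> MISS (open row1); precharges=4
Acc 8: bank1 row0 -> MISS (open row0); precharges=5
Acc 9: bank0 row2 -> MISS (open row2); precharges=6
Acc 10: bank0 row4 -> MISS (open row4); precharges=7

Answer: M M M M M M M M M M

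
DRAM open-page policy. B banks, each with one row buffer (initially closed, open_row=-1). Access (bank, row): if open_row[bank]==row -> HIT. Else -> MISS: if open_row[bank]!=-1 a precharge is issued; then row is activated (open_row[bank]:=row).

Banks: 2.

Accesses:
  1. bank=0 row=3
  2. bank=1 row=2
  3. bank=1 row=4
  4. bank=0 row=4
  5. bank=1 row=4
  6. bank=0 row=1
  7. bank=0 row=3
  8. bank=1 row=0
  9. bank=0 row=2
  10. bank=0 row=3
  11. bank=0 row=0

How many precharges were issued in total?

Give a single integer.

Answer: 8

Derivation:
Acc 1: bank0 row3 -> MISS (open row3); precharges=0
Acc 2: bank1 row2 -> MISS (open row2); precharges=0
Acc 3: bank1 row4 -> MISS (open row4); precharges=1
Acc 4: bank0 row4 -> MISS (open row4); precharges=2
Acc 5: bank1 row4 -> HIT
Acc 6: bank0 row1 -> MISS (open row1); precharges=3
Acc 7: bank0 row3 -> MISS (open row3); precharges=4
Acc 8: bank1 row0 -> MISS (open row0); precharges=5
Acc 9: bank0 row2 -> MISS (open row2); precharges=6
Acc 10: bank0 row3 -> MISS (open row3); precharges=7
Acc 11: bank0 row0 -> MISS (open row0); precharges=8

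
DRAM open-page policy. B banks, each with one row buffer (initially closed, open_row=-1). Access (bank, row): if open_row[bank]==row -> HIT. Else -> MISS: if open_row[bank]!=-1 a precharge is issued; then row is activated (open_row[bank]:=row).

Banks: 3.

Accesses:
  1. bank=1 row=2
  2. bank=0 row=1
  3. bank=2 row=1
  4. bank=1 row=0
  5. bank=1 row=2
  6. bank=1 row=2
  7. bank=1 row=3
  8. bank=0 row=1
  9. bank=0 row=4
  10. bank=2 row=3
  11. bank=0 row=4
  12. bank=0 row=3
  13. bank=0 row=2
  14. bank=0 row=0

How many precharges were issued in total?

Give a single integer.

Acc 1: bank1 row2 -> MISS (open row2); precharges=0
Acc 2: bank0 row1 -> MISS (open row1); precharges=0
Acc 3: bank2 row1 -> MISS (open row1); precharges=0
Acc 4: bank1 row0 -> MISS (open row0); precharges=1
Acc 5: bank1 row2 -> MISS (open row2); precharges=2
Acc 6: bank1 row2 -> HIT
Acc 7: bank1 row3 -> MISS (open row3); precharges=3
Acc 8: bank0 row1 -> HIT
Acc 9: bank0 row4 -> MISS (open row4); precharges=4
Acc 10: bank2 row3 -> MISS (open row3); precharges=5
Acc 11: bank0 row4 -> HIT
Acc 12: bank0 row3 -> MISS (open row3); precharges=6
Acc 13: bank0 row2 -> MISS (open row2); precharges=7
Acc 14: bank0 row0 -> MISS (open row0); precharges=8

Answer: 8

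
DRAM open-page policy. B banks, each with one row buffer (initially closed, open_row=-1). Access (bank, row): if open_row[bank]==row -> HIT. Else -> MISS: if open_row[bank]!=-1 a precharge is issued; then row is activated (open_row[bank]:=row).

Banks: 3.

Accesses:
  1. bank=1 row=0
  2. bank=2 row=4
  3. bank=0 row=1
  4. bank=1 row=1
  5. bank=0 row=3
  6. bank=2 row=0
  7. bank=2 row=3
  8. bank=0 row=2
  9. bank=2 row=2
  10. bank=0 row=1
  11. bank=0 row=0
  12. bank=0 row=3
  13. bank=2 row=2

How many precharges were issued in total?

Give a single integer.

Acc 1: bank1 row0 -> MISS (open row0); precharges=0
Acc 2: bank2 row4 -> MISS (open row4); precharges=0
Acc 3: bank0 row1 -> MISS (open row1); precharges=0
Acc 4: bank1 row1 -> MISS (open row1); precharges=1
Acc 5: bank0 row3 -> MISS (open row3); precharges=2
Acc 6: bank2 row0 -> MISS (open row0); precharges=3
Acc 7: bank2 row3 -> MISS (open row3); precharges=4
Acc 8: bank0 row2 -> MISS (open row2); precharges=5
Acc 9: bank2 row2 -> MISS (open row2); precharges=6
Acc 10: bank0 row1 -> MISS (open row1); precharges=7
Acc 11: bank0 row0 -> MISS (open row0); precharges=8
Acc 12: bank0 row3 -> MISS (open row3); precharges=9
Acc 13: bank2 row2 -> HIT

Answer: 9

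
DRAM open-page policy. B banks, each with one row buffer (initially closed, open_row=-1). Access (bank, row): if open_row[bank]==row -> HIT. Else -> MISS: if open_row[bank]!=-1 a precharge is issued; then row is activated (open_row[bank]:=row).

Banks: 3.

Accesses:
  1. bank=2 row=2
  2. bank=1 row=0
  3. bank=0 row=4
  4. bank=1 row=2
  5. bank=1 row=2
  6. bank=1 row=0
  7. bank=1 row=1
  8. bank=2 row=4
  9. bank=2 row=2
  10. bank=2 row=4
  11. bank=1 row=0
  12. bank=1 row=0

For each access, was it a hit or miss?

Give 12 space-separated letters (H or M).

Answer: M M M M H M M M M M M H

Derivation:
Acc 1: bank2 row2 -> MISS (open row2); precharges=0
Acc 2: bank1 row0 -> MISS (open row0); precharges=0
Acc 3: bank0 row4 -> MISS (open row4); precharges=0
Acc 4: bank1 row2 -> MISS (open row2); precharges=1
Acc 5: bank1 row2 -> HIT
Acc 6: bank1 row0 -> MISS (open row0); precharges=2
Acc 7: bank1 row1 -> MISS (open row1); precharges=3
Acc 8: bank2 row4 -> MISS (open row4); precharges=4
Acc 9: bank2 row2 -> MISS (open row2); precharges=5
Acc 10: bank2 row4 -> MISS (open row4); precharges=6
Acc 11: bank1 row0 -> MISS (open row0); precharges=7
Acc 12: bank1 row0 -> HIT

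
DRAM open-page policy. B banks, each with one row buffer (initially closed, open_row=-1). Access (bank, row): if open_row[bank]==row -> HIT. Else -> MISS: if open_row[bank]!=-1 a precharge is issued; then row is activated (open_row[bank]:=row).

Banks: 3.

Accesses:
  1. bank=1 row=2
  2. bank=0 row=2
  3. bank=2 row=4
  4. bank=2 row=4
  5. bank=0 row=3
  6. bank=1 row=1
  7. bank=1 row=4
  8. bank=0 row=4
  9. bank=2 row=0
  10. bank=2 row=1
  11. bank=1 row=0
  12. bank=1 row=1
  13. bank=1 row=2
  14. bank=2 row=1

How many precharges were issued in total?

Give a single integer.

Answer: 9

Derivation:
Acc 1: bank1 row2 -> MISS (open row2); precharges=0
Acc 2: bank0 row2 -> MISS (open row2); precharges=0
Acc 3: bank2 row4 -> MISS (open row4); precharges=0
Acc 4: bank2 row4 -> HIT
Acc 5: bank0 row3 -> MISS (open row3); precharges=1
Acc 6: bank1 row1 -> MISS (open row1); precharges=2
Acc 7: bank1 row4 -> MISS (open row4); precharges=3
Acc 8: bank0 row4 -> MISS (open row4); precharges=4
Acc 9: bank2 row0 -> MISS (open row0); precharges=5
Acc 10: bank2 row1 -> MISS (open row1); precharges=6
Acc 11: bank1 row0 -> MISS (open row0); precharges=7
Acc 12: bank1 row1 -> MISS (open row1); precharges=8
Acc 13: bank1 row2 -> MISS (open row2); precharges=9
Acc 14: bank2 row1 -> HIT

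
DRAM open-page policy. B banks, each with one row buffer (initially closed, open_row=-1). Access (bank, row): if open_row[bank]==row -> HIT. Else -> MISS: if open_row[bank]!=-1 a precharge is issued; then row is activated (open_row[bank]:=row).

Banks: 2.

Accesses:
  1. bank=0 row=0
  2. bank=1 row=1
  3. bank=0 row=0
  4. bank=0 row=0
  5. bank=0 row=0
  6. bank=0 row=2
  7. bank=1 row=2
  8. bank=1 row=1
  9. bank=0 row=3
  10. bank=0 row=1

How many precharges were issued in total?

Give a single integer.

Answer: 5

Derivation:
Acc 1: bank0 row0 -> MISS (open row0); precharges=0
Acc 2: bank1 row1 -> MISS (open row1); precharges=0
Acc 3: bank0 row0 -> HIT
Acc 4: bank0 row0 -> HIT
Acc 5: bank0 row0 -> HIT
Acc 6: bank0 row2 -> MISS (open row2); precharges=1
Acc 7: bank1 row2 -> MISS (open row2); precharges=2
Acc 8: bank1 row1 -> MISS (open row1); precharges=3
Acc 9: bank0 row3 -> MISS (open row3); precharges=4
Acc 10: bank0 row1 -> MISS (open row1); precharges=5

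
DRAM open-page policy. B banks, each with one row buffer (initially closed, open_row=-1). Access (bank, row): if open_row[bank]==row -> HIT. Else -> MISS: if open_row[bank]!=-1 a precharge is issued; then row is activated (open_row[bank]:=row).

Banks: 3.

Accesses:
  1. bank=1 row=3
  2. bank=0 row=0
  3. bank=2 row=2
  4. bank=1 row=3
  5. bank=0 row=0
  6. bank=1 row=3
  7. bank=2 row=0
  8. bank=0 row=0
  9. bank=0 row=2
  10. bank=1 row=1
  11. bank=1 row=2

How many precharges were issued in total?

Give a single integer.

Acc 1: bank1 row3 -> MISS (open row3); precharges=0
Acc 2: bank0 row0 -> MISS (open row0); precharges=0
Acc 3: bank2 row2 -> MISS (open row2); precharges=0
Acc 4: bank1 row3 -> HIT
Acc 5: bank0 row0 -> HIT
Acc 6: bank1 row3 -> HIT
Acc 7: bank2 row0 -> MISS (open row0); precharges=1
Acc 8: bank0 row0 -> HIT
Acc 9: bank0 row2 -> MISS (open row2); precharges=2
Acc 10: bank1 row1 -> MISS (open row1); precharges=3
Acc 11: bank1 row2 -> MISS (open row2); precharges=4

Answer: 4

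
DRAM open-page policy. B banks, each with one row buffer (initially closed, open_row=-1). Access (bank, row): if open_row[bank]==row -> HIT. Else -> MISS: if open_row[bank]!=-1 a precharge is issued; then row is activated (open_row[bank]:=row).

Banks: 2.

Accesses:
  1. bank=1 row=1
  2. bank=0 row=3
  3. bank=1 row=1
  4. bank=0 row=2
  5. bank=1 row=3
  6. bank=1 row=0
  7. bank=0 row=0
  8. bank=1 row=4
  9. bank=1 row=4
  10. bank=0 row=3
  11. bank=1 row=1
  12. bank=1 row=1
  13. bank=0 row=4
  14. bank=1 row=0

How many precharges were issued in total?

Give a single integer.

Answer: 9

Derivation:
Acc 1: bank1 row1 -> MISS (open row1); precharges=0
Acc 2: bank0 row3 -> MISS (open row3); precharges=0
Acc 3: bank1 row1 -> HIT
Acc 4: bank0 row2 -> MISS (open row2); precharges=1
Acc 5: bank1 row3 -> MISS (open row3); precharges=2
Acc 6: bank1 row0 -> MISS (open row0); precharges=3
Acc 7: bank0 row0 -> MISS (open row0); precharges=4
Acc 8: bank1 row4 -> MISS (open row4); precharges=5
Acc 9: bank1 row4 -> HIT
Acc 10: bank0 row3 -> MISS (open row3); precharges=6
Acc 11: bank1 row1 -> MISS (open row1); precharges=7
Acc 12: bank1 row1 -> HIT
Acc 13: bank0 row4 -> MISS (open row4); precharges=8
Acc 14: bank1 row0 -> MISS (open row0); precharges=9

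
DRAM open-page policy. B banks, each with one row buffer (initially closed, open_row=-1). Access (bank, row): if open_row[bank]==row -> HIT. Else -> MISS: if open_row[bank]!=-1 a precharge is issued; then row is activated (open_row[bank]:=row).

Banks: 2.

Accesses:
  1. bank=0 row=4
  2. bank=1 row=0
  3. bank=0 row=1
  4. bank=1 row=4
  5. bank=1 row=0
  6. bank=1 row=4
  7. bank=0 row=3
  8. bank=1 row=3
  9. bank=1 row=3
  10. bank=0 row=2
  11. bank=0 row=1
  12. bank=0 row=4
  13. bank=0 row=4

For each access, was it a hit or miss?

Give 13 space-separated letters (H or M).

Acc 1: bank0 row4 -> MISS (open row4); precharges=0
Acc 2: bank1 row0 -> MISS (open row0); precharges=0
Acc 3: bank0 row1 -> MISS (open row1); precharges=1
Acc 4: bank1 row4 -> MISS (open row4); precharges=2
Acc 5: bank1 row0 -> MISS (open row0); precharges=3
Acc 6: bank1 row4 -> MISS (open row4); precharges=4
Acc 7: bank0 row3 -> MISS (open row3); precharges=5
Acc 8: bank1 row3 -> MISS (open row3); precharges=6
Acc 9: bank1 row3 -> HIT
Acc 10: bank0 row2 -> MISS (open row2); precharges=7
Acc 11: bank0 row1 -> MISS (open row1); precharges=8
Acc 12: bank0 row4 -> MISS (open row4); precharges=9
Acc 13: bank0 row4 -> HIT

Answer: M M M M M M M M H M M M H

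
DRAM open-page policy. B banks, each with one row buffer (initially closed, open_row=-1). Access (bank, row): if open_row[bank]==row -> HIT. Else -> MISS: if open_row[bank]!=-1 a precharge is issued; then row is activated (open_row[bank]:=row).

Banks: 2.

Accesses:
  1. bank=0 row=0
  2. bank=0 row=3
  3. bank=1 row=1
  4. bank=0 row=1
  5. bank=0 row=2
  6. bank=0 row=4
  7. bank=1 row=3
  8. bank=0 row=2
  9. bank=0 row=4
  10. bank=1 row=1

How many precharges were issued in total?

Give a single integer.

Acc 1: bank0 row0 -> MISS (open row0); precharges=0
Acc 2: bank0 row3 -> MISS (open row3); precharges=1
Acc 3: bank1 row1 -> MISS (open row1); precharges=1
Acc 4: bank0 row1 -> MISS (open row1); precharges=2
Acc 5: bank0 row2 -> MISS (open row2); precharges=3
Acc 6: bank0 row4 -> MISS (open row4); precharges=4
Acc 7: bank1 row3 -> MISS (open row3); precharges=5
Acc 8: bank0 row2 -> MISS (open row2); precharges=6
Acc 9: bank0 row4 -> MISS (open row4); precharges=7
Acc 10: bank1 row1 -> MISS (open row1); precharges=8

Answer: 8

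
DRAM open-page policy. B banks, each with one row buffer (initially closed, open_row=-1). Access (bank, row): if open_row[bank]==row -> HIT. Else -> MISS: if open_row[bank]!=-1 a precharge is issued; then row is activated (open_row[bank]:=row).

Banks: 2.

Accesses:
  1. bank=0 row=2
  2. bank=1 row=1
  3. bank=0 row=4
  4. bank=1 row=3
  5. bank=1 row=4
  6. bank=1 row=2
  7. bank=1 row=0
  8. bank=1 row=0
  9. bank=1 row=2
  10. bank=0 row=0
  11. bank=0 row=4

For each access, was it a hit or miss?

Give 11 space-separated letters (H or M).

Acc 1: bank0 row2 -> MISS (open row2); precharges=0
Acc 2: bank1 row1 -> MISS (open row1); precharges=0
Acc 3: bank0 row4 -> MISS (open row4); precharges=1
Acc 4: bank1 row3 -> MISS (open row3); precharges=2
Acc 5: bank1 row4 -> MISS (open row4); precharges=3
Acc 6: bank1 row2 -> MISS (open row2); precharges=4
Acc 7: bank1 row0 -> MISS (open row0); precharges=5
Acc 8: bank1 row0 -> HIT
Acc 9: bank1 row2 -> MISS (open row2); precharges=6
Acc 10: bank0 row0 -> MISS (open row0); precharges=7
Acc 11: bank0 row4 -> MISS (open row4); precharges=8

Answer: M M M M M M M H M M M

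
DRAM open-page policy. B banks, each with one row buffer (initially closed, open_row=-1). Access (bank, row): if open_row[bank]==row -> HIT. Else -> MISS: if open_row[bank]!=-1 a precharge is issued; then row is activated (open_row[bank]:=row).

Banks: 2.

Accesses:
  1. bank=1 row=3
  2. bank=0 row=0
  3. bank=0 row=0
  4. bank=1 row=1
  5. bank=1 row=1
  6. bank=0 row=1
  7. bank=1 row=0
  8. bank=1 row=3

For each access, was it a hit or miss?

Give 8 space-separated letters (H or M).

Acc 1: bank1 row3 -> MISS (open row3); precharges=0
Acc 2: bank0 row0 -> MISS (open row0); precharges=0
Acc 3: bank0 row0 -> HIT
Acc 4: bank1 row1 -> MISS (open row1); precharges=1
Acc 5: bank1 row1 -> HIT
Acc 6: bank0 row1 -> MISS (open row1); precharges=2
Acc 7: bank1 row0 -> MISS (open row0); precharges=3
Acc 8: bank1 row3 -> MISS (open row3); precharges=4

Answer: M M H M H M M M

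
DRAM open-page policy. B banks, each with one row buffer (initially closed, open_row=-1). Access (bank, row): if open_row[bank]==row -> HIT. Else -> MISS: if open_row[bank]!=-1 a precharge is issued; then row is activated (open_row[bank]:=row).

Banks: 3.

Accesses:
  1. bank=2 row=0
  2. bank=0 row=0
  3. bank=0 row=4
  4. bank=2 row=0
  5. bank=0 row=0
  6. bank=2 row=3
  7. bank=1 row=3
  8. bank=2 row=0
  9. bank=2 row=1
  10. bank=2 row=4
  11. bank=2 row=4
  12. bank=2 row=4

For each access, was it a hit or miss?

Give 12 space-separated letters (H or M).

Acc 1: bank2 row0 -> MISS (open row0); precharges=0
Acc 2: bank0 row0 -> MISS (open row0); precharges=0
Acc 3: bank0 row4 -> MISS (open row4); precharges=1
Acc 4: bank2 row0 -> HIT
Acc 5: bank0 row0 -> MISS (open row0); precharges=2
Acc 6: bank2 row3 -> MISS (open row3); precharges=3
Acc 7: bank1 row3 -> MISS (open row3); precharges=3
Acc 8: bank2 row0 -> MISS (open row0); precharges=4
Acc 9: bank2 row1 -> MISS (open row1); precharges=5
Acc 10: bank2 row4 -> MISS (open row4); precharges=6
Acc 11: bank2 row4 -> HIT
Acc 12: bank2 row4 -> HIT

Answer: M M M H M M M M M M H H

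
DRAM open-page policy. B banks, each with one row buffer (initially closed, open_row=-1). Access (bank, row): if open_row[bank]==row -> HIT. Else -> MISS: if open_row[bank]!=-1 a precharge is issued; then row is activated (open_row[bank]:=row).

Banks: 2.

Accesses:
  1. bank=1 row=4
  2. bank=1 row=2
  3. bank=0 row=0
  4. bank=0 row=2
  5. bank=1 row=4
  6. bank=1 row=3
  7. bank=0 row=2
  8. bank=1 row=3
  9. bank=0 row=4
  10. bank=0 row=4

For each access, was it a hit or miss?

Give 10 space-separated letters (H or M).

Acc 1: bank1 row4 -> MISS (open row4); precharges=0
Acc 2: bank1 row2 -> MISS (open row2); precharges=1
Acc 3: bank0 row0 -> MISS (open row0); precharges=1
Acc 4: bank0 row2 -> MISS (open row2); precharges=2
Acc 5: bank1 row4 -> MISS (open row4); precharges=3
Acc 6: bank1 row3 -> MISS (open row3); precharges=4
Acc 7: bank0 row2 -> HIT
Acc 8: bank1 row3 -> HIT
Acc 9: bank0 row4 -> MISS (open row4); precharges=5
Acc 10: bank0 row4 -> HIT

Answer: M M M M M M H H M H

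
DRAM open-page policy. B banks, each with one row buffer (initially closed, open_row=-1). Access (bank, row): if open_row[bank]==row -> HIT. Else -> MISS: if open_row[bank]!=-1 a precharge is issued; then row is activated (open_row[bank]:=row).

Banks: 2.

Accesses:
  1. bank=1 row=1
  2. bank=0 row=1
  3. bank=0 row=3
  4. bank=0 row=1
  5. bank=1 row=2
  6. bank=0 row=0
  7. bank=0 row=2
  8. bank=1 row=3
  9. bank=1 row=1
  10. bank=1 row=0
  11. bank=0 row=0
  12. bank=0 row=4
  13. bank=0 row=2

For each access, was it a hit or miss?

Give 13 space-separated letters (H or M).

Acc 1: bank1 row1 -> MISS (open row1); precharges=0
Acc 2: bank0 row1 -> MISS (open row1); precharges=0
Acc 3: bank0 row3 -> MISS (open row3); precharges=1
Acc 4: bank0 row1 -> MISS (open row1); precharges=2
Acc 5: bank1 row2 -> MISS (open row2); precharges=3
Acc 6: bank0 row0 -> MISS (open row0); precharges=4
Acc 7: bank0 row2 -> MISS (open row2); precharges=5
Acc 8: bank1 row3 -> MISS (open row3); precharges=6
Acc 9: bank1 row1 -> MISS (open row1); precharges=7
Acc 10: bank1 row0 -> MISS (open row0); precharges=8
Acc 11: bank0 row0 -> MISS (open row0); precharges=9
Acc 12: bank0 row4 -> MISS (open row4); precharges=10
Acc 13: bank0 row2 -> MISS (open row2); precharges=11

Answer: M M M M M M M M M M M M M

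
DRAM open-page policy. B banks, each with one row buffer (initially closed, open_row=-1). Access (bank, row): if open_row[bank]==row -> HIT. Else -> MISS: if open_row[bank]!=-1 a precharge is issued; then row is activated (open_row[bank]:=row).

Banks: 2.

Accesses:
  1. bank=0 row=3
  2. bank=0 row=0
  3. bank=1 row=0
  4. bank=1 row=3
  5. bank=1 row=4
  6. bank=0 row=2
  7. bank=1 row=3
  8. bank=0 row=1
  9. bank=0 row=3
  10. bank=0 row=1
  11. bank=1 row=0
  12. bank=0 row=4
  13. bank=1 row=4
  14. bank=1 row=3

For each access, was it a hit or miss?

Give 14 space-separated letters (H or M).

Acc 1: bank0 row3 -> MISS (open row3); precharges=0
Acc 2: bank0 row0 -> MISS (open row0); precharges=1
Acc 3: bank1 row0 -> MISS (open row0); precharges=1
Acc 4: bank1 row3 -> MISS (open row3); precharges=2
Acc 5: bank1 row4 -> MISS (open row4); precharges=3
Acc 6: bank0 row2 -> MISS (open row2); precharges=4
Acc 7: bank1 row3 -> MISS (open row3); precharges=5
Acc 8: bank0 row1 -> MISS (open row1); precharges=6
Acc 9: bank0 row3 -> MISS (open row3); precharges=7
Acc 10: bank0 row1 -> MISS (open row1); precharges=8
Acc 11: bank1 row0 -> MISS (open row0); precharges=9
Acc 12: bank0 row4 -> MISS (open row4); precharges=10
Acc 13: bank1 row4 -> MISS (open row4); precharges=11
Acc 14: bank1 row3 -> MISS (open row3); precharges=12

Answer: M M M M M M M M M M M M M M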